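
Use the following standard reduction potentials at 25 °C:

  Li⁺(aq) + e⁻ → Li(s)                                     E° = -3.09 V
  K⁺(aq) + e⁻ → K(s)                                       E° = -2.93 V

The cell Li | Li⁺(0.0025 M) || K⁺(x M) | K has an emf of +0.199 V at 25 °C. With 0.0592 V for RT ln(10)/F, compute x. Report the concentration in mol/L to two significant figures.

K⁺/K is the cathode, Li⁺/Li the anode: E°cell = +0.16 V, n = 1.
Overall reaction: K⁺(aq) + Li(s) → K(s) + Li⁺(aq); Q = [Li⁺]^1/[K⁺]^1.
From E = E° − (0.0592/n) log Q: log Q = (E° − E)·n/0.0592 = (+0.16 − (+0.199))·1/0.0592 = -0.6588.
So 1·log[K⁺] = 1·log(0.0025) − log Q = -2.6021 − (-0.6588) = -1.9433; [K⁺] = 10^(-1.9433) ≈ 0.011 M.

0.011 M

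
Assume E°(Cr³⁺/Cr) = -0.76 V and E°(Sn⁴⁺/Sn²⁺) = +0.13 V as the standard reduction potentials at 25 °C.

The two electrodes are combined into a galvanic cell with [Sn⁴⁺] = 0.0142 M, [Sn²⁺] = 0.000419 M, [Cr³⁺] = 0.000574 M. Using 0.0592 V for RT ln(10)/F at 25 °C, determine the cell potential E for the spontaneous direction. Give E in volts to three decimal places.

Sn⁴⁺/Sn²⁺ is the cathode (higher E°), Cr³⁺/Cr the anode: E°cell = +0.13 − (-0.76) = +0.89 V, n = 6.
Overall: 3 Sn⁴⁺(aq) + 2 Cr(s) → 3 Sn²⁺(aq) + 2 Cr³⁺(aq)
Q = [Sn²⁺]^3·[Cr³⁺]^2 / ([Sn⁴⁺]^3); log Q = -11.072.
E = E° − (0.0592/n) log Q = +0.89 − (0.0592/6)(-11.072) = +0.999 V.

+0.999 V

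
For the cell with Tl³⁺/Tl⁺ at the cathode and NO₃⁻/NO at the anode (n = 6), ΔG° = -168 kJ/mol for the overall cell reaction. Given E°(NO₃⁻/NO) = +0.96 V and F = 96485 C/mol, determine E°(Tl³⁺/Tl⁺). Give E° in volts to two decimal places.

E°cell = −ΔG°/(nF) = −(-168×10³)/((6)(96485)) = +0.290 V.
Since Tl³⁺/Tl⁺ is the cathode and NO₃⁻/NO the anode, E°cell = E°(Tl³⁺/Tl⁺) − E°(NO₃⁻/NO).
So E°(Tl³⁺/Tl⁺) = E°cell + E°(NO₃⁻/NO) = +0.290 + (+0.96) = +1.25 V.

+1.25 V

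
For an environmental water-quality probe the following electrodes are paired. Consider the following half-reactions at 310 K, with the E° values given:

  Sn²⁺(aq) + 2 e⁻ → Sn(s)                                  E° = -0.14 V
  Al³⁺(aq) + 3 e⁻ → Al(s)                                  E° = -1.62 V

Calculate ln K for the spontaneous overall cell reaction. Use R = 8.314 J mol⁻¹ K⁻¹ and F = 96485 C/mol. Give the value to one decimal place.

Cathode: Sn²⁺/Sn; anode: Al³⁺/Al. E°cell = (-0.14) − (-1.62) = +1.48 V, with n = 6.
ΔG° = −nFE° = −RT ln K, so ln K = nFE°/(RT) = (6)(96485)(+1.48) / ((8.314)(310)) = 332.431.

332.4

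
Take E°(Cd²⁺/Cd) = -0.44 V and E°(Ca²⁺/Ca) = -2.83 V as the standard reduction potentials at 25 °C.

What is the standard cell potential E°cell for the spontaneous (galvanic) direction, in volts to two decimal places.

+2.39 V

The Cd²⁺/Cd couple has the higher reduction potential, so it is the cathode; Ca²⁺/Ca is oxidised at the anode.
E°cell = E°(cathode) − E°(anode) = (-0.44) − (-2.83) = +2.39 V.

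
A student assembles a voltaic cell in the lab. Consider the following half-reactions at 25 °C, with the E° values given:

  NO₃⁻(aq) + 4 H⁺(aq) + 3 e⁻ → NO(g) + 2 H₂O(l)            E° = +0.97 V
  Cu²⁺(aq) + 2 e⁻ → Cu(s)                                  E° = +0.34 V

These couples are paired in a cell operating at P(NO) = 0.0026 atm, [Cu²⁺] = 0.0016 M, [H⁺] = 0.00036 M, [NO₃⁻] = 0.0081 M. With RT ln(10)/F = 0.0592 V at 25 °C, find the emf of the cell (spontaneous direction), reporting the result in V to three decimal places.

+0.451 V

NO₃⁻/NO is the cathode (higher E°), Cu²⁺/Cu the anode: E°cell = +0.97 − (+0.34) = +0.63 V, n = 6.
Overall: 2 NO₃⁻(aq) + 8 H⁺(aq) + 3 Cu(s) → 2 NO(g) + 4 H₂O(l) + 3 Cu²⁺(aq)
Q = P(NO)^2·[Cu²⁺]^3 / ([NO₃⁻]^2·[H⁺]^8); log Q = 18.175.
E = E° − (0.0592/n) log Q = +0.63 − (0.0592/6)(18.175) = +0.451 V.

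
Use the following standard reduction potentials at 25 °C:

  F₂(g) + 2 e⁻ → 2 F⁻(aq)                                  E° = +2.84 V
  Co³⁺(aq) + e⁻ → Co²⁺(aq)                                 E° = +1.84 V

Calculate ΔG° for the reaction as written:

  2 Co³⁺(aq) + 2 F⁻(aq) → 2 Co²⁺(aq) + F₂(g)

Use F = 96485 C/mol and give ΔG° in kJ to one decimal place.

As written, Co³⁺/Co²⁺ is reduced (cathode) and F₂/F⁻ is oxidised (anode), so E°cell = (+1.84) − (+2.84) = -1.00 V.
Balancing electrons gives n = 2.
ΔG° = −nFE° = −(2)(96485)(-1.00) = 192,970 J = +193.0 kJ.

+193.0 kJ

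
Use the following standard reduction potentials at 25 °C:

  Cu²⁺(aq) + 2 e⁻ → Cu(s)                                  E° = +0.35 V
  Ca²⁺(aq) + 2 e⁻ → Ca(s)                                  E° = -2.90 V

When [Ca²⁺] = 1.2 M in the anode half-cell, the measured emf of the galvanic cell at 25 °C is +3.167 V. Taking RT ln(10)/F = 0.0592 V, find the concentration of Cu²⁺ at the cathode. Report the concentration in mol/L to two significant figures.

0.0019 M

Cu²⁺/Cu is the cathode, Ca²⁺/Ca the anode: E°cell = +3.25 V, n = 2.
Overall reaction: Cu²⁺(aq) + Ca(s) → Cu(s) + Ca²⁺(aq); Q = [Ca²⁺]^1/[Cu²⁺]^1.
From E = E° − (0.0592/n) log Q: log Q = (E° − E)·n/0.0592 = (+3.25 − (+3.167))·2/0.0592 = 2.8041.
So 1·log[Cu²⁺] = 1·log(1.2) − log Q = 0.0792 − (2.8041) = -2.7249; [Cu²⁺] = 10^(-2.7249) ≈ 0.0019 M.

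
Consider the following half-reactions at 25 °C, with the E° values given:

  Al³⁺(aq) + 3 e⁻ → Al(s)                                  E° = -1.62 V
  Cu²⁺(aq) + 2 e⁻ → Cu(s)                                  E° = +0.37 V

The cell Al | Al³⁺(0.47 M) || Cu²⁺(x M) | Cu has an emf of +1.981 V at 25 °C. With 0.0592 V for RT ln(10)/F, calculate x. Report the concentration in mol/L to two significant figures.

0.30 M

Cu²⁺/Cu is the cathode, Al³⁺/Al the anode: E°cell = +1.99 V, n = 6.
Overall reaction: 3 Cu²⁺(aq) + 2 Al(s) → 3 Cu(s) + 2 Al³⁺(aq); Q = [Al³⁺]^2/[Cu²⁺]^3.
From E = E° − (0.0592/n) log Q: log Q = (E° − E)·n/0.0592 = (+1.99 − (+1.981))·6/0.0592 = 0.9122.
So 3·log[Cu²⁺] = 2·log(0.47) − log Q = -0.6558 − (0.9122) = -1.5680; log[Cu²⁺] = -1.5680 / 3 = -0.5227; [Cu²⁺] = 10^(-0.5227) ≈ 0.30 M.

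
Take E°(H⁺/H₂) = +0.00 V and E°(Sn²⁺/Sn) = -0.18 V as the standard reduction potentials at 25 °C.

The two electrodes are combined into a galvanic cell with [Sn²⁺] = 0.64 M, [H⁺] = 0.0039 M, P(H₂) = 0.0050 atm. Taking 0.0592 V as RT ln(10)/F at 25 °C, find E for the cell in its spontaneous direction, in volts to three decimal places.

H⁺/H₂ is the cathode (higher E°), Sn²⁺/Sn the anode: E°cell = +0.00 − (-0.18) = +0.18 V, n = 2.
Overall: 2 H⁺(aq) + Sn(s) → H₂(g) + Sn²⁺(aq)
Q = P(H₂)·[Sn²⁺] / ([H⁺]^2); log Q = 2.323.
E = E° − (0.0592/n) log Q = +0.18 − (0.0592/2)(2.323) = +0.111 V.

+0.111 V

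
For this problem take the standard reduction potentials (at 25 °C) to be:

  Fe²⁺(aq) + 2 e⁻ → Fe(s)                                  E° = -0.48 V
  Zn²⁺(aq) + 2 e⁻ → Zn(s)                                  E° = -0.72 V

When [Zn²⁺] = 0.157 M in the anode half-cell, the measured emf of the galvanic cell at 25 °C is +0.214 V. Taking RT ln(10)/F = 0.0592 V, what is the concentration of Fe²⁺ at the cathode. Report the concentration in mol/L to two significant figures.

Fe²⁺/Fe is the cathode, Zn²⁺/Zn the anode: E°cell = +0.24 V, n = 2.
Overall reaction: Fe²⁺(aq) + Zn(s) → Fe(s) + Zn²⁺(aq); Q = [Zn²⁺]^1/[Fe²⁺]^1.
From E = E° − (0.0592/n) log Q: log Q = (E° − E)·n/0.0592 = (+0.24 − (+0.214))·2/0.0592 = 0.8784.
So 1·log[Fe²⁺] = 1·log(0.157) − log Q = -0.8041 − (0.8784) = -1.6825; [Fe²⁺] = 10^(-1.6825) ≈ 0.021 M.

0.021 M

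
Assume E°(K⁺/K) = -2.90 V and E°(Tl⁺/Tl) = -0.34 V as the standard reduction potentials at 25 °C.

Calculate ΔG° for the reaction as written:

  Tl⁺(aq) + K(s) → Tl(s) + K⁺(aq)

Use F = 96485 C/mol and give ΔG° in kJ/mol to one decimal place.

As written, Tl⁺/Tl is reduced (cathode) and K⁺/K is oxidised (anode), so E°cell = (-0.34) − (-2.90) = +2.56 V.
Balancing electrons gives n = 1.
ΔG° = −nFE° = −(1)(96485)(+2.56) = -247,002 J = -247.0 kJ/mol.

-247.0 kJ/mol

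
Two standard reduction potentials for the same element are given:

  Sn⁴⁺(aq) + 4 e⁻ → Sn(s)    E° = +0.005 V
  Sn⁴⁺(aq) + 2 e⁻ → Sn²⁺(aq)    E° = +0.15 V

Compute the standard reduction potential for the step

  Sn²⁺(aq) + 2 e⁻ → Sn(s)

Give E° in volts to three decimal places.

-0.140 V

Sequential free energies add, so n₃E°₃ = n₁E°₁ + n₂E°₂.
With n₃ = 4, and the known step contributing 2×(+0.15) V, the unknown satisfies 2·E° = 4×(+0.005) − 2×(+0.15) = -0.280.
E° = -0.280 / 2 = -0.140 V.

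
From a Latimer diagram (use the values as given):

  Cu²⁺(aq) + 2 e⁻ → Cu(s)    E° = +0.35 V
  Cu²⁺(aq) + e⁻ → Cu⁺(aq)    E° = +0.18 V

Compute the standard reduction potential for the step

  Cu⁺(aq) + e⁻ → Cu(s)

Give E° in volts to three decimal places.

+0.520 V

Sequential free energies add, so n₃E°₃ = n₁E°₁ + n₂E°₂.
With n₃ = 2, and the known step contributing 1×(+0.18) V, the unknown satisfies 1·E° = 2×(+0.35) − 1×(+0.18) = +0.520.
E° = +0.520 / 1 = +0.520 V.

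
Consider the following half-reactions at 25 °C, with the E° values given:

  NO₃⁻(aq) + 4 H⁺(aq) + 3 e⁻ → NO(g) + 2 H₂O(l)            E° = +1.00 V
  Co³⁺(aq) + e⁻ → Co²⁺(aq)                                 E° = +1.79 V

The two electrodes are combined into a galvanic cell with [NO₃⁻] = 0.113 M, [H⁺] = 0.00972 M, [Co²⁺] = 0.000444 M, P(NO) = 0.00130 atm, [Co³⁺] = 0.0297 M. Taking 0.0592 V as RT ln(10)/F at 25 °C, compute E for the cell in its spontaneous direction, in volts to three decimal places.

Co³⁺/Co²⁺ is the cathode (higher E°), NO₃⁻/NO the anode: E°cell = +1.79 − (+1.00) = +0.79 V, n = 3.
Overall: 3 Co³⁺(aq) + NO(g) + 2 H₂O(l) → 3 Co²⁺(aq) + NO₃⁻(aq) + 4 H⁺(aq)
Q = [Co²⁺]^3·[NO₃⁻]·[H⁺]^4 / ([Co³⁺]^3·P(NO)); log Q = -11.586.
E = E° − (0.0592/n) log Q = +0.79 − (0.0592/3)(-11.586) = +1.019 V.

+1.019 V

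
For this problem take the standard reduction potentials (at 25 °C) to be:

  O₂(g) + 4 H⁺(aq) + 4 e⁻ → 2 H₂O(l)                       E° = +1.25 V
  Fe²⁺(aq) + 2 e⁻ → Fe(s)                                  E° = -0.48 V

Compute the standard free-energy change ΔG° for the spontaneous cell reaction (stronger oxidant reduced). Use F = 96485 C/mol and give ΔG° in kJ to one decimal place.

O₂/H₂O (E° = +1.25 V) is the cathode; Fe²⁺/Fe (E° = -0.48 V) is the anode, so E°cell = +1.73 V.
Balancing electrons gives n = 4 (lcm of 4 and 2).
ΔG° = −nFE° = −(4)(96485)(+1.73) = -667,676 J = -667.7 kJ.

-667.7 kJ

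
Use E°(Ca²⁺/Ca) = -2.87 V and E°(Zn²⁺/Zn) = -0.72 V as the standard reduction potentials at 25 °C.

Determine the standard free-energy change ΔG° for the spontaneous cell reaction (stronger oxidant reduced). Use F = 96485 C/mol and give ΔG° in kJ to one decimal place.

Zn²⁺/Zn (E° = -0.72 V) is the cathode; Ca²⁺/Ca (E° = -2.87 V) is the anode, so E°cell = +2.15 V.
Balancing electrons gives n = 2 (lcm of 2 and 2).
ΔG° = −nFE° = −(2)(96485)(+2.15) = -414,886 J = -414.9 kJ.

-414.9 kJ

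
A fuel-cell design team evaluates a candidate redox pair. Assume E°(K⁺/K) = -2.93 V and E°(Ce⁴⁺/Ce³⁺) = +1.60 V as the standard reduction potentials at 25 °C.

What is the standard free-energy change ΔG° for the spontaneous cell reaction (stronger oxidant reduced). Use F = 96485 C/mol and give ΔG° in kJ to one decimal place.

Ce⁴⁺/Ce³⁺ (E° = +1.60 V) is the cathode; K⁺/K (E° = -2.93 V) is the anode, so E°cell = +4.53 V.
Balancing electrons gives n = 1 (lcm of 1 and 1).
ΔG° = −nFE° = −(1)(96485)(+4.53) = -437,077 J = -437.1 kJ.

-437.1 kJ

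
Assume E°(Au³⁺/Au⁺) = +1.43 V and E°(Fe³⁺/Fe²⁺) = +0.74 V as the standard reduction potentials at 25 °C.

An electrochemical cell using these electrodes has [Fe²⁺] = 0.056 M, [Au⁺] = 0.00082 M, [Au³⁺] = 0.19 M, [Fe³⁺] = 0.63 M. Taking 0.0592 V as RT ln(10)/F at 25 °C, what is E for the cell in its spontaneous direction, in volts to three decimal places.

+0.698 V

Au³⁺/Au⁺ is the cathode (higher E°), Fe³⁺/Fe²⁺ the anode: E°cell = +1.43 − (+0.74) = +0.69 V, n = 2.
Overall: Au³⁺(aq) + 2 Fe²⁺(aq) → Au⁺(aq) + 2 Fe³⁺(aq)
Q = [Au⁺]·[Fe³⁺]^2 / ([Au³⁺]·[Fe²⁺]^2); log Q = -0.263.
E = E° − (0.0592/n) log Q = +0.69 − (0.0592/2)(-0.263) = +0.698 V.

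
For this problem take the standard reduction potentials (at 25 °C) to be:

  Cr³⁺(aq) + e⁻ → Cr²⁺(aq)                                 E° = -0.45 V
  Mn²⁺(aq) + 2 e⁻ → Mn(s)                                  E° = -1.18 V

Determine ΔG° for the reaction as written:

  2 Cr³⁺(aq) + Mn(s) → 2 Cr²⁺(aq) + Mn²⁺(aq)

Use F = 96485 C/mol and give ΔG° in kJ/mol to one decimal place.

As written, Cr³⁺/Cr²⁺ is reduced (cathode) and Mn²⁺/Mn is oxidised (anode), so E°cell = (-0.45) − (-1.18) = +0.73 V.
Balancing electrons gives n = 2.
ΔG° = −nFE° = −(2)(96485)(+0.73) = -140,868 J = -140.9 kJ/mol.

-140.9 kJ/mol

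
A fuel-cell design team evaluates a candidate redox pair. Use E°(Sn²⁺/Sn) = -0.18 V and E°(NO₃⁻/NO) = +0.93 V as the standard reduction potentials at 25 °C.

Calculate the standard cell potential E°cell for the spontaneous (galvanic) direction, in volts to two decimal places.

+1.11 V

The NO₃⁻/NO couple has the higher reduction potential, so it is the cathode; Sn²⁺/Sn is oxidised at the anode.
E°cell = E°(cathode) − E°(anode) = (+0.93) − (-0.18) = +1.11 V.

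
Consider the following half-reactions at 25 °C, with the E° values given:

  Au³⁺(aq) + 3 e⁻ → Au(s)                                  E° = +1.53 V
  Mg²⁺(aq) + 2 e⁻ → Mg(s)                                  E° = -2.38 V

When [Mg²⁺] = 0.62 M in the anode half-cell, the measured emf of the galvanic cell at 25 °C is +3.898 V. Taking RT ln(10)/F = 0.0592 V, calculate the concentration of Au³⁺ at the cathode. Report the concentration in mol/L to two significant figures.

Au³⁺/Au is the cathode, Mg²⁺/Mg the anode: E°cell = +3.91 V, n = 6.
Overall reaction: 2 Au³⁺(aq) + 3 Mg(s) → 2 Au(s) + 3 Mg²⁺(aq); Q = [Mg²⁺]^3/[Au³⁺]^2.
From E = E° − (0.0592/n) log Q: log Q = (E° − E)·n/0.0592 = (+3.91 − (+3.898))·6/0.0592 = 1.2162.
So 2·log[Au³⁺] = 3·log(0.62) − log Q = -0.6228 − (1.2162) = -1.8390; log[Au³⁺] = -1.8390 / 2 = -0.9195; [Au³⁺] = 10^(-0.9195) ≈ 0.12 M.

0.12 M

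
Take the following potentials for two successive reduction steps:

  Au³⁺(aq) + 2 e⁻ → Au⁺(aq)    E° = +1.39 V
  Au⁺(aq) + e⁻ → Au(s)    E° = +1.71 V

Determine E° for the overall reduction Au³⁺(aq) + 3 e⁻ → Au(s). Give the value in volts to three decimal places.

Since ΔG° = −nFE° is additive over sequential reductions, n₃E°₃ = n₁E°₁ + n₂E°₂.
E°₃ = (2×+1.39 + 1×+1.71) / 3 = (+4.490) / 3 = +1.497 V.

+1.497 V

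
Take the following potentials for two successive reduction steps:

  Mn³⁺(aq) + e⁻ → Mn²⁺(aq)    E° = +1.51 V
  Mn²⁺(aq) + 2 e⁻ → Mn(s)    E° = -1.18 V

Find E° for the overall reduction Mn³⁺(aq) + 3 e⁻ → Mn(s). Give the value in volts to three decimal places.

Standard free energies of sequential steps add: ΔG°₃ = ΔG°₁ + ΔG°₂, so n₃E°₃ = n₁E°₁ + n₂E°₂.
E°₃ = (1×+1.51 + 2×-1.18) / 3 = (-0.850) / 3 = -0.283 V.

-0.283 V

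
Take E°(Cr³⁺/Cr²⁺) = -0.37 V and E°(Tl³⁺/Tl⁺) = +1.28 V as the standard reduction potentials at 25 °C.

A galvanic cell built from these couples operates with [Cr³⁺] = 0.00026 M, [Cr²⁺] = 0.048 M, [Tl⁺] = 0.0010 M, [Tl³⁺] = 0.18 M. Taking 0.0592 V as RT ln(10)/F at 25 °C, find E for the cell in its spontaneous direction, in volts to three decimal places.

Tl³⁺/Tl⁺ is the cathode (higher E°), Cr³⁺/Cr²⁺ the anode: E°cell = +1.28 − (-0.37) = +1.65 V, n = 2.
Overall: Tl³⁺(aq) + 2 Cr²⁺(aq) → Tl⁺(aq) + 2 Cr³⁺(aq)
Q = [Tl⁺]·[Cr³⁺]^2 / ([Tl³⁺]·[Cr²⁺]^2); log Q = -6.788.
E = E° − (0.0592/n) log Q = +1.65 − (0.0592/2)(-6.788) = +1.851 V.

+1.851 V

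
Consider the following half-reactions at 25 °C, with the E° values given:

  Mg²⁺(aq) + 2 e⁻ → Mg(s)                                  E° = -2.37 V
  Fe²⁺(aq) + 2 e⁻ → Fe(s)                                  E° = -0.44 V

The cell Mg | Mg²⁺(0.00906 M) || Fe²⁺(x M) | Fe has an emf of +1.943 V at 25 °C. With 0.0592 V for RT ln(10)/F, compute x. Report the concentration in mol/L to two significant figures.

0.025 M

Fe²⁺/Fe is the cathode, Mg²⁺/Mg the anode: E°cell = +1.93 V, n = 2.
Overall reaction: Fe²⁺(aq) + Mg(s) → Fe(s) + Mg²⁺(aq); Q = [Mg²⁺]^1/[Fe²⁺]^1.
From E = E° − (0.0592/n) log Q: log Q = (E° − E)·n/0.0592 = (+1.93 − (+1.943))·2/0.0592 = -0.4392.
So 1·log[Fe²⁺] = 1·log(0.00906) − log Q = -2.0429 − (-0.4392) = -1.6037; [Fe²⁺] = 10^(-1.6037) ≈ 0.025 M.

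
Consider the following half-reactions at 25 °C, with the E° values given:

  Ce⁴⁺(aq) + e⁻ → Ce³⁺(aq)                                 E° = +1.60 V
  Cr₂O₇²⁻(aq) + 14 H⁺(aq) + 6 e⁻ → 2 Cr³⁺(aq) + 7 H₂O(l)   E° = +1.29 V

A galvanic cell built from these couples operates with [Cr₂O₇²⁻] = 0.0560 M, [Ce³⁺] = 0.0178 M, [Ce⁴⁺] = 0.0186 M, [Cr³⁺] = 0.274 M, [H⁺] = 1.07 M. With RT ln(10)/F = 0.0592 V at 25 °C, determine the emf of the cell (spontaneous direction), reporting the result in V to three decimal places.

+0.308 V

Ce⁴⁺/Ce³⁺ is the cathode (higher E°), Cr₂O₇²⁻/Cr³⁺ the anode: E°cell = +1.60 − (+1.29) = +0.31 V, n = 6.
Overall: 6 Ce⁴⁺(aq) + 2 Cr³⁺(aq) + 7 H₂O(l) → 6 Ce³⁺(aq) + Cr₂O₇²⁻(aq) + 14 H⁺(aq)
Q = [Ce³⁺]^6·[Cr₂O₇²⁻]·[H⁺]^14 / ([Ce⁴⁺]^6·[Cr³⁺]^2); log Q = 0.170.
E = E° − (0.0592/n) log Q = +0.31 − (0.0592/6)(0.170) = +0.308 V.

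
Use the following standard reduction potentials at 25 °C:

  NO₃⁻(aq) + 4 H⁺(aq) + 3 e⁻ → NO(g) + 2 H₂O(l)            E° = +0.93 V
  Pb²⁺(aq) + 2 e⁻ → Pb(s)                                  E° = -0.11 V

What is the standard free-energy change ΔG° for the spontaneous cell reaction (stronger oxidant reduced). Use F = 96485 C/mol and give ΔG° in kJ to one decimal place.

-602.1 kJ

NO₃⁻/NO (E° = +0.93 V) is the cathode; Pb²⁺/Pb (E° = -0.11 V) is the anode, so E°cell = +1.04 V.
Balancing electrons gives n = 6 (lcm of 3 and 2).
ΔG° = −nFE° = −(6)(96485)(+1.04) = -602,066 J = -602.1 kJ.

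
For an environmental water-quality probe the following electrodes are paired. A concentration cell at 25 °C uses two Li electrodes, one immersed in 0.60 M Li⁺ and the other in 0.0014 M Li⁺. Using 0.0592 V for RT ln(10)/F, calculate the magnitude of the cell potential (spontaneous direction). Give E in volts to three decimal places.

For a concentration cell E°cell = 0. The 0.60 M side is the cathode (reduction is favoured where [Li⁺] is higher).
With n = 1, E = −(0.0592/1) log([Li⁺]ₐₙ/[Li⁺]꜀ₐₜ) = −(0.0592/1) log(0.0014/0.6) = −(0.0592/1)(-2.632) = +0.156 V.

+0.156 V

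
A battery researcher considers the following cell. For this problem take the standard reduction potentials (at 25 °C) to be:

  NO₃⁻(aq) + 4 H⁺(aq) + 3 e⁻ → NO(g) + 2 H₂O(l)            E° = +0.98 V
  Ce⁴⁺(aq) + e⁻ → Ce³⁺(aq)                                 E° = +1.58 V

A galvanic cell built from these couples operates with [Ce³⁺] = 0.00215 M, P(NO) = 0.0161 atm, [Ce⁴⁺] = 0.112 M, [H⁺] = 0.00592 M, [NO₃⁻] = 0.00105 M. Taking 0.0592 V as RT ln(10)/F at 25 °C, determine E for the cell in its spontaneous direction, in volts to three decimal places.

Ce⁴⁺/Ce³⁺ is the cathode (higher E°), NO₃⁻/NO the anode: E°cell = +1.58 − (+0.98) = +0.60 V, n = 3.
Overall: 3 Ce⁴⁺(aq) + NO(g) + 2 H₂O(l) → 3 Ce³⁺(aq) + NO₃⁻(aq) + 4 H⁺(aq)
Q = [Ce³⁺]^3·[NO₃⁻]·[H⁺]^4 / ([Ce⁴⁺]^3·P(NO)); log Q = -15.247.
E = E° − (0.0592/n) log Q = +0.60 − (0.0592/3)(-15.247) = +0.901 V.

+0.901 V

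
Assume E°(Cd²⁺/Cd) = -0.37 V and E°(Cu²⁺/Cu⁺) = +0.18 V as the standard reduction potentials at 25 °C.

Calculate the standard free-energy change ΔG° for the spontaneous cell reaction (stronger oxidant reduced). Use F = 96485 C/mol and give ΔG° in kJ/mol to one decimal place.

Cu²⁺/Cu⁺ (E° = +0.18 V) is the cathode; Cd²⁺/Cd (E° = -0.37 V) is the anode, so E°cell = +0.55 V.
Balancing electrons gives n = 2 (lcm of 1 and 2).
ΔG° = −nFE° = −(2)(96485)(+0.55) = -106,134 J = -106.1 kJ/mol.

-106.1 kJ/mol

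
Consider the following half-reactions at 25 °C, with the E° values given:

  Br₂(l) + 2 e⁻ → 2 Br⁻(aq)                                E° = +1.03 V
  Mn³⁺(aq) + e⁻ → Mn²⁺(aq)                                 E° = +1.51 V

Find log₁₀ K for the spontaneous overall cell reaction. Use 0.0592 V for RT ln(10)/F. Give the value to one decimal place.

16.2

Cathode: Mn³⁺/Mn²⁺; anode: Br₂/Br⁻. E°cell = +0.48 V, n = 2.
log K = nE°cell / 0.0592 = (2)(+0.48) / 0.0592 = 16.2.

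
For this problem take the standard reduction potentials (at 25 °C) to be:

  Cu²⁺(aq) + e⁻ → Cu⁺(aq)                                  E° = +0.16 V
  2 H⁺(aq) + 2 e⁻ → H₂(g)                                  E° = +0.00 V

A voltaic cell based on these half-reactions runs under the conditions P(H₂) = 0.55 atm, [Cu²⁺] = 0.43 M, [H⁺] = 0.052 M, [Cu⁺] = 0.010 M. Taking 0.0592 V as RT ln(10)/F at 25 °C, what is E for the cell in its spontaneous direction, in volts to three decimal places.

Cu²⁺/Cu⁺ is the cathode (higher E°), H⁺/H₂ the anode: E°cell = +0.16 − (+0.00) = +0.16 V, n = 2.
Overall: 2 Cu²⁺(aq) + H₂(g) → 2 Cu⁺(aq) + 2 H⁺(aq)
Q = [Cu⁺]^2·[H⁺]^2 / ([Cu²⁺]^2·P(H₂)); log Q = -5.575.
E = E° − (0.0592/n) log Q = +0.16 − (0.0592/2)(-5.575) = +0.325 V.

+0.325 V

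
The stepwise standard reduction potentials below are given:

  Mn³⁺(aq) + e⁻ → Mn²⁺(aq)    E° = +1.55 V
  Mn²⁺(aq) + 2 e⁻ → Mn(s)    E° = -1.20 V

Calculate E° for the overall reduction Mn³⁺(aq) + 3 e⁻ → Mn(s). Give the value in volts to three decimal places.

Standard free energies of sequential steps add: ΔG°₃ = ΔG°₁ + ΔG°₂, so n₃E°₃ = n₁E°₁ + n₂E°₂.
E°₃ = (1×+1.55 + 2×-1.20) / 3 = (-0.850) / 3 = -0.283 V.

-0.283 V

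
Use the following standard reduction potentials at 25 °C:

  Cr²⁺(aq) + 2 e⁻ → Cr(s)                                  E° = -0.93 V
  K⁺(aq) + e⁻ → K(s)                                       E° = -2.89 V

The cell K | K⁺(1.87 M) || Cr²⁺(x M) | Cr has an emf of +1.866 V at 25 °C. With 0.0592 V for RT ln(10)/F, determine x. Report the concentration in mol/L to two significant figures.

Cr²⁺/Cr is the cathode, K⁺/K the anode: E°cell = +1.96 V, n = 2.
Overall reaction: Cr²⁺(aq) + 2 K(s) → Cr(s) + 2 K⁺(aq); Q = [K⁺]^2/[Cr²⁺]^1.
From E = E° − (0.0592/n) log Q: log Q = (E° − E)·n/0.0592 = (+1.96 − (+1.866))·2/0.0592 = 3.1757.
So 1·log[Cr²⁺] = 2·log(1.87) − log Q = 0.5437 − (3.1757) = -2.6320; [Cr²⁺] = 10^(-2.6320) ≈ 0.0023 M.

0.0023 M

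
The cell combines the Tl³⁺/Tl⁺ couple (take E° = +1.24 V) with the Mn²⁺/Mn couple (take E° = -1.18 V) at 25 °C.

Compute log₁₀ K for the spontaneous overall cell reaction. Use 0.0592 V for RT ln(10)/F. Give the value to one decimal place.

81.8

Cathode: Tl³⁺/Tl⁺; anode: Mn²⁺/Mn. E°cell = +2.42 V, n = 2.
log K = nE°cell / 0.0592 = (2)(+2.42) / 0.0592 = 81.8.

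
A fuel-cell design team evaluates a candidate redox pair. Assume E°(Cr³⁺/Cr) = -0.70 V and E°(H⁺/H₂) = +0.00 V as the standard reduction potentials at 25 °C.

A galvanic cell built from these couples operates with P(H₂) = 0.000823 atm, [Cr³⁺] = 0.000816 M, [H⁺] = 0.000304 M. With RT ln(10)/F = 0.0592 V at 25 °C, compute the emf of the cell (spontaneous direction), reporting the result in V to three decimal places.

+0.644 V

H⁺/H₂ is the cathode (higher E°), Cr³⁺/Cr the anode: E°cell = +0.00 − (-0.70) = +0.70 V, n = 6.
Overall: 6 H⁺(aq) + 2 Cr(s) → 3 H₂(g) + 2 Cr³⁺(aq)
Q = P(H₂)^3·[Cr³⁺]^2 / ([H⁺]^6); log Q = 5.672.
E = E° − (0.0592/n) log Q = +0.70 − (0.0592/6)(5.672) = +0.644 V.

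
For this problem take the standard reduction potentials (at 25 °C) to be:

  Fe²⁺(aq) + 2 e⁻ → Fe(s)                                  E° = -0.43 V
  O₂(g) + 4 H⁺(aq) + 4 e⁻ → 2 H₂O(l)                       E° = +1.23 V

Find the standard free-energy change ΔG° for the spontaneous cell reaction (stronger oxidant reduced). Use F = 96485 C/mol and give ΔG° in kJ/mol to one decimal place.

O₂/H₂O (E° = +1.23 V) is the cathode; Fe²⁺/Fe (E° = -0.43 V) is the anode, so E°cell = +1.66 V.
Balancing electrons gives n = 4 (lcm of 4 and 2).
ΔG° = −nFE° = −(4)(96485)(+1.66) = -640,660 J = -640.7 kJ/mol.

-640.7 kJ/mol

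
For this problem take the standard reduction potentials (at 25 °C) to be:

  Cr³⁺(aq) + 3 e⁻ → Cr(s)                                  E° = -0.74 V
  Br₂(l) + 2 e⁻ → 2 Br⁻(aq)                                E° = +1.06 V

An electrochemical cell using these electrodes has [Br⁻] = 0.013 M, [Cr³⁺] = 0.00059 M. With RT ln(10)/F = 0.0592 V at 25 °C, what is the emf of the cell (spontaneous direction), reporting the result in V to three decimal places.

Br₂/Br⁻ is the cathode (higher E°), Cr³⁺/Cr the anode: E°cell = +1.06 − (-0.74) = +1.80 V, n = 6.
Overall: 3 Br₂(l) + 2 Cr(s) → 6 Br⁻(aq) + 2 Cr³⁺(aq)
Q = [Br⁻]^6·[Cr³⁺]^2; log Q = -17.775.
E = E° − (0.0592/n) log Q = +1.80 − (0.0592/6)(-17.775) = +1.975 V.

+1.975 V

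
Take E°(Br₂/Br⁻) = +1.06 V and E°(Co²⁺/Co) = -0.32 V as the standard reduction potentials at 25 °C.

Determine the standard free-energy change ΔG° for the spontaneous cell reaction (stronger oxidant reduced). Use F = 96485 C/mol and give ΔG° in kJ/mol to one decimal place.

-266.3 kJ/mol

Br₂/Br⁻ (E° = +1.06 V) is the cathode; Co²⁺/Co (E° = -0.32 V) is the anode, so E°cell = +1.38 V.
Balancing electrons gives n = 2 (lcm of 2 and 2).
ΔG° = −nFE° = −(2)(96485)(+1.38) = -266,299 J = -266.3 kJ/mol.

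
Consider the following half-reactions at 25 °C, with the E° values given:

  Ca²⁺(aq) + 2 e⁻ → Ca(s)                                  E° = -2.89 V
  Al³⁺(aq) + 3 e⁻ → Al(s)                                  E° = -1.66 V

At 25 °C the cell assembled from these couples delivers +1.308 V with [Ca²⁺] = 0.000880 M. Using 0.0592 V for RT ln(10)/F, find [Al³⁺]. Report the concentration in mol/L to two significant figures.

0.23 M

Al³⁺/Al is the cathode, Ca²⁺/Ca the anode: E°cell = +1.23 V, n = 6.
Overall reaction: 2 Al³⁺(aq) + 3 Ca(s) → 2 Al(s) + 3 Ca²⁺(aq); Q = [Ca²⁺]^3/[Al³⁺]^2.
From E = E° − (0.0592/n) log Q: log Q = (E° − E)·n/0.0592 = (+1.23 − (+1.308))·6/0.0592 = -7.9054.
So 2·log[Al³⁺] = 3·log(0.00088) − log Q = -9.1666 − (-7.9054) = -1.2612; log[Al³⁺] = -1.2612 / 2 = -0.6306; [Al³⁺] = 10^(-0.6306) ≈ 0.23 M.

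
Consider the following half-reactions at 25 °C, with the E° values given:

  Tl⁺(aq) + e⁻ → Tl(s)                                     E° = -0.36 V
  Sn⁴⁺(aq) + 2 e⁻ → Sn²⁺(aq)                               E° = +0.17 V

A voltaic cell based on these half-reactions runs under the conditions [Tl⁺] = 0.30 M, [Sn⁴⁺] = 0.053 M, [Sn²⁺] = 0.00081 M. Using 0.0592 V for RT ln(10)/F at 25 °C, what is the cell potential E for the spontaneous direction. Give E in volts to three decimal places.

Sn⁴⁺/Sn²⁺ is the cathode (higher E°), Tl⁺/Tl the anode: E°cell = +0.17 − (-0.36) = +0.53 V, n = 2.
Overall: Sn⁴⁺(aq) + 2 Tl(s) → Sn²⁺(aq) + 2 Tl⁺(aq)
Q = [Sn²⁺]·[Tl⁺]^2 / ([Sn⁴⁺]); log Q = -2.862.
E = E° − (0.0592/n) log Q = +0.53 − (0.0592/2)(-2.862) = +0.615 V.

+0.615 V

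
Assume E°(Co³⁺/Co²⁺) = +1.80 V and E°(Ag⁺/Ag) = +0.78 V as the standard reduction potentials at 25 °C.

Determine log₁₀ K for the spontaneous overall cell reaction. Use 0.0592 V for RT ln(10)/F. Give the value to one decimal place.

Cathode: Co³⁺/Co²⁺; anode: Ag⁺/Ag. E°cell = +1.02 V, n = 1.
log K = nE°cell / 0.0592 = (1)(+1.02) / 0.0592 = 17.2.

17.2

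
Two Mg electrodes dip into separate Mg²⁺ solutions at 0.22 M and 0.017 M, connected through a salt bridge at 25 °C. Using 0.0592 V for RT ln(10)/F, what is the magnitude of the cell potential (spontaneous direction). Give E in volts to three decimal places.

+0.033 V

For a concentration cell E°cell = 0. The 0.22 M side is the cathode (reduction is favoured where [Mg²⁺] is higher).
With n = 2, E = −(0.0592/2) log([Mg²⁺]ₐₙ/[Mg²⁺]꜀ₐₜ) = −(0.0592/2) log(0.017/0.22) = −(0.0592/2)(-1.112) = +0.033 V.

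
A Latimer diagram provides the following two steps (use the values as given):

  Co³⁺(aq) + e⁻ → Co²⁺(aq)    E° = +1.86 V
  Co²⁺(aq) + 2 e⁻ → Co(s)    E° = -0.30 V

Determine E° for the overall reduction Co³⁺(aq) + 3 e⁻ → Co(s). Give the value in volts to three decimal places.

Since ΔG° = −nFE° is additive over sequential reductions, n₃E°₃ = n₁E°₁ + n₂E°₂.
E°₃ = (1×+1.86 + 2×-0.30) / 3 = (+1.260) / 3 = +0.420 V.
Simply averaging or adding the two E° values would be wrong; the electron-weighted sum is required.

+0.420 V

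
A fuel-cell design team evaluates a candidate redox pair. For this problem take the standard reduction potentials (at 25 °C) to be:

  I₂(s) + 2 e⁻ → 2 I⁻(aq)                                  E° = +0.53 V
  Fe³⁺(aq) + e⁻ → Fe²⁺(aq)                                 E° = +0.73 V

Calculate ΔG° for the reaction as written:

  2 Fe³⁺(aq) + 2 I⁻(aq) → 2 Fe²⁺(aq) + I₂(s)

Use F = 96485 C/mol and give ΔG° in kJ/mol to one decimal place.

As written, Fe³⁺/Fe²⁺ is reduced (cathode) and I₂/I⁻ is oxidised (anode), so E°cell = (+0.73) − (+0.53) = +0.20 V.
Balancing electrons gives n = 2.
ΔG° = −nFE° = −(2)(96485)(+0.20) = -38,594 J = -38.6 kJ/mol.

-38.6 kJ/mol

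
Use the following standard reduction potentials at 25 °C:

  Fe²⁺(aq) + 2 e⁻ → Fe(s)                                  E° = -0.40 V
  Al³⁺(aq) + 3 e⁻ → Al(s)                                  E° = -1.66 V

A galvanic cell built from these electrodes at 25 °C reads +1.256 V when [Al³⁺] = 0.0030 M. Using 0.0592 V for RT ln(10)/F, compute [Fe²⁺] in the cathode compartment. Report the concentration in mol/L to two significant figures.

0.015 M

Fe²⁺/Fe is the cathode, Al³⁺/Al the anode: E°cell = +1.26 V, n = 6.
Overall reaction: 3 Fe²⁺(aq) + 2 Al(s) → 3 Fe(s) + 2 Al³⁺(aq); Q = [Al³⁺]^2/[Fe²⁺]^3.
From E = E° − (0.0592/n) log Q: log Q = (E° − E)·n/0.0592 = (+1.26 − (+1.256))·6/0.0592 = 0.4054.
So 3·log[Fe²⁺] = 2·log(0.003) − log Q = -5.0458 − (0.4054) = -5.4512; log[Fe²⁺] = -5.4512 / 3 = -1.8171; [Fe²⁺] = 10^(-1.8171) ≈ 0.015 M.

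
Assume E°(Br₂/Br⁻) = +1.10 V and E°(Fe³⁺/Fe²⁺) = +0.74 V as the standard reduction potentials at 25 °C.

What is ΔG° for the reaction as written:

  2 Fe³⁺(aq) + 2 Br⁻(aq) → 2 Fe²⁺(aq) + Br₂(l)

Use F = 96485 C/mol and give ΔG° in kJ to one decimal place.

+69.5 kJ

As written, Fe³⁺/Fe²⁺ is reduced (cathode) and Br₂/Br⁻ is oxidised (anode), so E°cell = (+0.74) − (+1.10) = -0.36 V.
Balancing electrons gives n = 2.
ΔG° = −nFE° = −(2)(96485)(-0.36) = 69,469 J = +69.5 kJ.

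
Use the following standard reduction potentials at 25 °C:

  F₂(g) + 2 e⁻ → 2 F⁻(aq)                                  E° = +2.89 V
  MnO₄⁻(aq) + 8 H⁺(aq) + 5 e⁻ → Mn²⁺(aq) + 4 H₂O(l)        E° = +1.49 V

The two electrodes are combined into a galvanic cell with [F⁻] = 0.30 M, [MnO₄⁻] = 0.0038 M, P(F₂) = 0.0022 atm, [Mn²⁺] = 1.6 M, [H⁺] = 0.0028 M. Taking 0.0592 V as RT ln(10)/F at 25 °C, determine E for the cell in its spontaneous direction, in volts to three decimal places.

+1.625 V

F₂/F⁻ is the cathode (higher E°), MnO₄⁻/Mn²⁺ the anode: E°cell = +2.89 − (+1.49) = +1.40 V, n = 10.
Overall: 5 F₂(g) + 2 Mn²⁺(aq) + 8 H₂O(l) → 10 F⁻(aq) + 2 MnO₄⁻(aq) + 16 H⁺(aq)
Q = [F⁻]^10·[MnO₄⁻]^2·[H⁺]^16 / (P(F₂)^5·[Mn²⁺]^2); log Q = -38.035.
E = E° − (0.0592/n) log Q = +1.40 − (0.0592/10)(-38.035) = +1.625 V.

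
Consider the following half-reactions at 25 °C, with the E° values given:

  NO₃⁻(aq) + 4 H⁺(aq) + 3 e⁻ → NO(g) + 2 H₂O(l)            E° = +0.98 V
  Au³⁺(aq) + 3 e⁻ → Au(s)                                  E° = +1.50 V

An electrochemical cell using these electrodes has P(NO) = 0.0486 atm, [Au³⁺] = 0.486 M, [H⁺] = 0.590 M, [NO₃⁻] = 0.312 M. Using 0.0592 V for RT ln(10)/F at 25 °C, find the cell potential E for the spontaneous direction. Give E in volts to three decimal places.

Au³⁺/Au is the cathode (higher E°), NO₃⁻/NO the anode: E°cell = +1.50 − (+0.98) = +0.52 V, n = 3.
Overall: Au³⁺(aq) + NO(g) + 2 H₂O(l) → Au(s) + NO₃⁻(aq) + 4 H⁺(aq)
Q = [NO₃⁻]·[H⁺]^4 / ([Au³⁺]·P(NO)); log Q = 0.204.
E = E° − (0.0592/n) log Q = +0.52 − (0.0592/3)(0.204) = +0.516 V.

+0.516 V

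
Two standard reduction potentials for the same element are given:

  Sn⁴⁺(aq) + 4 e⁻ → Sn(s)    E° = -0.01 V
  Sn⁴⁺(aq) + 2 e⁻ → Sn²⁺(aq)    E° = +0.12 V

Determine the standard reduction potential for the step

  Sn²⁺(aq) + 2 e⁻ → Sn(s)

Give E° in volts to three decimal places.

Sequential free energies add, so n₃E°₃ = n₁E°₁ + n₂E°₂.
With n₃ = 4, and the known step contributing 2×(+0.12) V, the unknown satisfies 2·E° = 4×(-0.01) − 2×(+0.12) = -0.280.
E° = -0.280 / 2 = -0.140 V.

-0.140 V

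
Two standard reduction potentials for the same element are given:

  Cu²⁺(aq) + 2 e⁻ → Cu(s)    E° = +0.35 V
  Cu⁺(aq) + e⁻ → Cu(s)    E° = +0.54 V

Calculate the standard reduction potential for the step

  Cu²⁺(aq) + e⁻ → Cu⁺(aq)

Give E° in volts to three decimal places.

Sequential free energies add, so n₃E°₃ = n₁E°₁ + n₂E°₂.
With n₃ = 2, and the known step contributing 1×(+0.54) V, the unknown satisfies 1·E° = 2×(+0.35) − 1×(+0.54) = +0.160.
E° = +0.160 / 1 = +0.160 V.

+0.160 V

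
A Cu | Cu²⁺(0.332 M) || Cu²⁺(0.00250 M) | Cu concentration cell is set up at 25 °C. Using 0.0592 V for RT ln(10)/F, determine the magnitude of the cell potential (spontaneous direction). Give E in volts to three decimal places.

+0.063 V

For a concentration cell E°cell = 0. The 0.332 M side is the cathode (reduction is favoured where [Cu²⁺] is higher).
With n = 2, E = −(0.0592/2) log([Cu²⁺]ₐₙ/[Cu²⁺]꜀ₐₜ) = −(0.0592/2) log(0.0025/0.332) = −(0.0592/2)(-2.123) = +0.063 V.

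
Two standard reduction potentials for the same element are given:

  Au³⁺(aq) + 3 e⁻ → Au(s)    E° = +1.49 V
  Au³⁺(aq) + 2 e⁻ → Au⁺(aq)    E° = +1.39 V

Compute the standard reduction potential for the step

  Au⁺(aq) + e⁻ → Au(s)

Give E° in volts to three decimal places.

+1.690 V

Sequential free energies add, so n₃E°₃ = n₁E°₁ + n₂E°₂.
With n₃ = 3, and the known step contributing 2×(+1.39) V, the unknown satisfies 1·E° = 3×(+1.49) − 2×(+1.39) = +1.690.
E° = +1.690 / 1 = +1.690 V.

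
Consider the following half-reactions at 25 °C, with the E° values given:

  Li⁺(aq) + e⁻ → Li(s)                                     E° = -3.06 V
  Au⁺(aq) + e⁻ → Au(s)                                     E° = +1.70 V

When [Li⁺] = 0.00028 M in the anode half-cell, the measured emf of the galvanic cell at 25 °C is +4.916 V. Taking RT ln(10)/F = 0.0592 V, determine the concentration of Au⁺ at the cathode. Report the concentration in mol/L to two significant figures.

Au⁺/Au is the cathode, Li⁺/Li the anode: E°cell = +4.76 V, n = 1.
Overall reaction: Au⁺(aq) + Li(s) → Au(s) + Li⁺(aq); Q = [Li⁺]^1/[Au⁺]^1.
From E = E° − (0.0592/n) log Q: log Q = (E° − E)·n/0.0592 = (+4.76 − (+4.916))·1/0.0592 = -2.6351.
So 1·log[Au⁺] = 1·log(0.00028) − log Q = -3.5528 − (-2.6351) = -0.9177; [Au⁺] = 10^(-0.9177) ≈ 0.12 M.

0.12 M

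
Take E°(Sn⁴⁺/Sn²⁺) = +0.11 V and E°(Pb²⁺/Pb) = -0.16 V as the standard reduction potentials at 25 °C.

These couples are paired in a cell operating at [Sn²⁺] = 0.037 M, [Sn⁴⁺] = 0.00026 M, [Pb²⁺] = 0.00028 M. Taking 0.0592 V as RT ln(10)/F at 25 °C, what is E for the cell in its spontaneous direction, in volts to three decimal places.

+0.311 V

Sn⁴⁺/Sn²⁺ is the cathode (higher E°), Pb²⁺/Pb the anode: E°cell = +0.11 − (-0.16) = +0.27 V, n = 2.
Overall: Sn⁴⁺(aq) + Pb(s) → Sn²⁺(aq) + Pb²⁺(aq)
Q = [Sn²⁺]·[Pb²⁺] / ([Sn⁴⁺]); log Q = -1.400.
E = E° − (0.0592/n) log Q = +0.27 − (0.0592/2)(-1.400) = +0.311 V.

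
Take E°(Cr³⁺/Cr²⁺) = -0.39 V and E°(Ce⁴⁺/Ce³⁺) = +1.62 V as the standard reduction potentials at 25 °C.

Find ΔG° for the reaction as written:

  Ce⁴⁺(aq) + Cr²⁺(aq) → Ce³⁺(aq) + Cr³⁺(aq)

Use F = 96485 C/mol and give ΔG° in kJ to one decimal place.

As written, Ce⁴⁺/Ce³⁺ is reduced (cathode) and Cr³⁺/Cr²⁺ is oxidised (anode), so E°cell = (+1.62) − (-0.39) = +2.01 V.
Balancing electrons gives n = 1.
ΔG° = −nFE° = −(1)(96485)(+2.01) = -193,935 J = -193.9 kJ.

-193.9 kJ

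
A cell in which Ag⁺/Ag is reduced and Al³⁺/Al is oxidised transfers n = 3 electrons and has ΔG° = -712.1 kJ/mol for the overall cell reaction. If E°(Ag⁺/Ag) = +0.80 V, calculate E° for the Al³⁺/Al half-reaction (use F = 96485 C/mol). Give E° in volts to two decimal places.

-1.66 V

E°cell = −ΔG°/(nF) = −(-712.1×10³)/((3)(96485)) = +2.460 V.
Since Ag⁺/Ag is the cathode and Al³⁺/Al the anode, E°cell = E°(Ag⁺/Ag) − E°(Al³⁺/Al).
So E°(Al³⁺/Al) = E°(Ag⁺/Ag) − E°cell = (+0.80) − (+2.460) = -1.66 V.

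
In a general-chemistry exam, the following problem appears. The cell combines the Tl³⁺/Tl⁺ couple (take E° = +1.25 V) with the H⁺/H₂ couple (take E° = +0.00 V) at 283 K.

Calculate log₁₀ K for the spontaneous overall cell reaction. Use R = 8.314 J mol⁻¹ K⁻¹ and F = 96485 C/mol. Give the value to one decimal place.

44.5

Cathode: Tl³⁺/Tl⁺; anode: H⁺/H₂. E°cell = (+1.25) − (+0.00) = +1.25 V, with n = 2.
ΔG° = −nFE° = −RT ln K, so ln K = nFE°/(RT) = (2)(96485)(+1.25) / ((8.314)(283)) = 102.519.
log₁₀ K = 102.519 / ln 10 = 44.5.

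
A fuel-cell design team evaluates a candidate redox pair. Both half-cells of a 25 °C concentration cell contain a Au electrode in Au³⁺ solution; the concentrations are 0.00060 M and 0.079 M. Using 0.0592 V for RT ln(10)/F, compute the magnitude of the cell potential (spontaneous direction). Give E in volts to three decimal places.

For a concentration cell E°cell = 0. The 0.079 M side is the cathode (reduction is favoured where [Au³⁺] is higher).
With n = 3, E = −(0.0592/3) log([Au³⁺]ₐₙ/[Au³⁺]꜀ₐₜ) = −(0.0592/3) log(0.0006/0.079) = −(0.0592/3)(-2.119) = +0.042 V.

+0.042 V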